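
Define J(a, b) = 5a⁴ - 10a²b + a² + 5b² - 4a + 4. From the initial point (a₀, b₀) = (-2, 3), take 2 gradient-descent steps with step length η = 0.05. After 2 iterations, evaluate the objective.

15.58369356928

∇J = (20a³ - 20ab + 2a - 4, -10a² + 10b)
(a₁, b₁) = (-2, 3) − 0.05·(-48, -10) = (0.4, 3.5)
(a₂, b₂) = (0.4, 3.5) − 0.05·(-29.92, 33.4) = (1.896, 1.83)
J(1.896, 1.83) = 15.58369356928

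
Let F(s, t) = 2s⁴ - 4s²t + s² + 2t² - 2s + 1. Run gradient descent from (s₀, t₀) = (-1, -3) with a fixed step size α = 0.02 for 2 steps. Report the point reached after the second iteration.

∇F = (8s³ - 8st + 2s - 2, -4s² + 4t)
(s₁, t₁) = (-1, -3) − 0.02·(-36, -16) = (-0.28, -2.68)
(s₂, t₂) = (-0.28, -2.68) − 0.02·(-8.738816, -11.0336) = (-0.10522368, -2.459328)

(-0.10522368, -2.459328)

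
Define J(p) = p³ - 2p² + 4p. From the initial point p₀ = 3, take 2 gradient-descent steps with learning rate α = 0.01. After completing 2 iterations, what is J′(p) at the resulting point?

J′(p) = 3p² - 4p + 4
Step 1: J′(3) = 19; p₁ = 3 − 0.01·19 = 2.81
Step 2: J′(2.81) = 16.4483; p₂ = 2.81 − 0.01·16.4483 = 2.645517
J′(p) at (2.645517) = 14.414212591867

14.414212591867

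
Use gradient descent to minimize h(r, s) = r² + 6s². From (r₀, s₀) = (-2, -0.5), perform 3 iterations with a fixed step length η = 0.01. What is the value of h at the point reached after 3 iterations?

∇h = (2r, 12s)
(r₁, s₁) = (-2, -0.5) − 0.01·(-4, -6) = (-1.96, -0.44)
(r₂, s₂) = (-1.96, -0.44) − 0.01·(-3.92, -5.28) = (-1.9208, -0.3872)
(r₃, s₃) = (-1.9208, -0.3872) − 0.01·(-3.8416, -4.6464) = (-1.882384, -0.340736)
h(-1.882384, -0.340736) = 4.239975653632

4.239975653632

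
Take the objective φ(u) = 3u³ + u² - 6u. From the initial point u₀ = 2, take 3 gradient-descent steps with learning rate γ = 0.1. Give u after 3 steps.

φ′(u) = 9u² + 2u - 6
Step 1: φ′(2) = 34; u₁ = 2 − 0.1·34 = -1.4
Step 2: φ′(-1.4) = 8.84; u₂ = -1.4 − 0.1·8.84 = -2.284
Step 3: φ′(-2.284) = 36.381904; u₃ = -2.284 − 0.1·36.381904 = -5.9221904

-5.9221904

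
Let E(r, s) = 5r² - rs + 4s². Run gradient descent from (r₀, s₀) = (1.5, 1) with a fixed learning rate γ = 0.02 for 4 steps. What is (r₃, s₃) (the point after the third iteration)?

(0.809824, 0.654236)

∇E = (10r - s, -r + 8s)
(r₁, s₁) = (1.5, 1) − 0.02·(14, 6.5) = (1.22, 0.87)
(r₂, s₂) = (1.22, 0.87) − 0.02·(11.33, 5.74) = (0.9934, 0.7552)
(r₃, s₃) = (0.9934, 0.7552) − 0.02·(9.1788, 5.0482) = (0.809824, 0.654236)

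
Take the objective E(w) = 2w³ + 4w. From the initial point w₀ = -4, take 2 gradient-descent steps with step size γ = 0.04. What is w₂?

-23.52

E′(w) = 6w² + 4
Step 1: E′(-4) = 100; w₁ = -4 − 0.04·100 = -8
Step 2: E′(-8) = 388; w₂ = -8 − 0.04·388 = -23.52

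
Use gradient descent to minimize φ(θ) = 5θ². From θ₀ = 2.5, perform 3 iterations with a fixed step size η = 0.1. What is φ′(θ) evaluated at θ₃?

φ′(θ) = 10θ
Step 1: φ′(2.5) = 25; θ₁ = 2.5 − 0.1·25 = 0
Step 2: φ′(0) = 0; θ₂ = 0 − 0.1·0 = 0
Step 3: φ′(0) = 0; θ₃ = 0 − 0.1·0 = 0
φ′(θ) at (0) = 0

0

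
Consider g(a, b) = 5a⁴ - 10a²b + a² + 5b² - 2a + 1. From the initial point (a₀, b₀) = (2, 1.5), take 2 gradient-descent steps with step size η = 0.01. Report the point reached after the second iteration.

(1.1351616, 1.67104)

∇g = (20a³ - 20ab + 2a - 2, -10a² + 10b)
(a₁, b₁) = (2, 1.5) − 0.01·(102, -25) = (0.98, 1.75)
(a₂, b₂) = (0.98, 1.75) − 0.01·(-15.51616, 7.896) = (1.1351616, 1.67104)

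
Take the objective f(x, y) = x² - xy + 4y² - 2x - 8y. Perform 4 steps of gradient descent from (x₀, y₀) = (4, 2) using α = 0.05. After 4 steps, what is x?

∇f = (2x - y - 2, -x + 8y - 8)
(x₁, y₁) = (4, 2) − 0.05·(4, 4) = (3.8, 1.8)
(x₂, y₂) = (3.8, 1.8) − 0.05·(3.8, 2.6) = (3.61, 1.67)
(x₃, y₃) = (3.61, 1.67) − 0.05·(3.55, 1.75) = (3.4325, 1.5825)
(x₄, y₄) = (3.4325, 1.5825) − 0.05·(3.2825, 1.2275) = (3.268375, 1.521125)
x = 3.268375

3.268375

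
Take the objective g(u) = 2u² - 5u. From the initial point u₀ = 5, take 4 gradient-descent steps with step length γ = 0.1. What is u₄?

g′(u) = 4u - 5
Step 1: g′(5) = 15; u₁ = 5 − 0.1·15 = 3.5
Step 2: g′(3.5) = 9; u₂ = 3.5 − 0.1·9 = 2.6
Step 3: g′(2.6) = 5.4; u₃ = 2.6 − 0.1·5.4 = 2.06
Step 4: g′(2.06) = 3.24; u₄ = 2.06 − 0.1·3.24 = 1.736

1.736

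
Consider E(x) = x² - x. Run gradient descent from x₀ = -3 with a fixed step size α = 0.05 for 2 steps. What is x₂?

-2.335

E′(x) = 2x - 1
Step 1: E′(-3) = -7; x₁ = -3 − 0.05·(-7) = -2.65
Step 2: E′(-2.65) = -6.3; x₂ = -2.65 − 0.05·(-6.3) = -2.335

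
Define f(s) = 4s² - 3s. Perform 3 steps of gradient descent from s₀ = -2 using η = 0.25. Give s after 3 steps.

f′(s) = 8s - 3
s₁ = -2 − 0.25·(-19) = 2.75
s₂ = 2.75 − 0.25·19 = -2
s₃ = -2 − 0.25·(-19) = 2.75

2.75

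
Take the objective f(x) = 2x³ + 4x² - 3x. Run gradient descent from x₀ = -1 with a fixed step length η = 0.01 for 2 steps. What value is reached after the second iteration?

f′(x) = 6x² + 8x - 3
x₁ = -1 − 0.01·(-5) = -0.95
x₂ = -0.95 − 0.01·(-5.185) = -0.89815

-0.89815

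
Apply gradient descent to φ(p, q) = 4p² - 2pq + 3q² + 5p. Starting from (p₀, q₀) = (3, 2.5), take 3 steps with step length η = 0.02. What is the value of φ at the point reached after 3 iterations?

∇φ = (8p - 2q + 5, -2p + 6q)
(p₁, q₁) = (3, 2.5) − 0.02·(24, 9) = (2.52, 2.32)
(p₂, q₂) = (2.52, 2.32) − 0.02·(20.52, 8.88) = (2.1096, 2.1424)
(p₃, q₃) = (2.1096, 2.1424) − 0.02·(17.592, 8.6352) = (1.75776, 1.969696)
φ(1.75776, 1.969696) = 25.862282185728

25.862282185728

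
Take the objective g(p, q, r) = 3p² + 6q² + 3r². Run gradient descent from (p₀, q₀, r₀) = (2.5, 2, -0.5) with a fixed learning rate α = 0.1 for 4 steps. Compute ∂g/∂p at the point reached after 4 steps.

0.384

∇g = (6p, 12q, 6r)
(p₁, q₁, r₁) = (2.5, 2, -0.5) − 0.1·(15, 24, -3) = (1, -0.4, -0.2)
(p₂, q₂, r₂) = (1, -0.4, -0.2) − 0.1·(6, -4.8, -1.2) = (0.4, 0.08, -0.08)
(p₃, q₃, r₃) = (0.4, 0.08, -0.08) − 0.1·(2.4, 0.96, -0.48) = (0.16, -0.016, -0.032)
(p₄, q₄, r₄) = (0.16, -0.016, -0.032) − 0.1·(0.96, -0.192, -0.192) = (0.064, 0.0032, -0.0128)
∂g/∂p at (0.064, 0.0032, -0.0128) = 0.384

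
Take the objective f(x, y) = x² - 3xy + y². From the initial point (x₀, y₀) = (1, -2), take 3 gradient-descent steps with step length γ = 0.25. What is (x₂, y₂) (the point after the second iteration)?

(-0.6875, -0.875)

∇f = (2x - 3y, -3x + 2y)
Step 1: at (1, -2), ∇f = (8, -7) → (1, -2) − 0.25·(8, -7) = (-1, -0.25)
Step 2: at (-1, -0.25), ∇f = (-1.25, 2.5) → (-1, -0.25) − 0.25·(-1.25, 2.5) = (-0.6875, -0.875)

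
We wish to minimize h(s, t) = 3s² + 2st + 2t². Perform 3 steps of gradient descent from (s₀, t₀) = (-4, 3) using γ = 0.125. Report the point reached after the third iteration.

∇h = (6s + 2t, 2s + 4t)
Step 1: at (-4, 3), ∇h = (-18, 4) → (-4, 3) − 0.125·(-18, 4) = (-1.75, 2.5)
Step 2: at (-1.75, 2.5), ∇h = (-5.5, 6.5) → (-1.75, 2.5) − 0.125·(-5.5, 6.5) = (-1.0625, 1.6875)
Step 3: at (-1.0625, 1.6875), ∇h = (-3, 4.625) → (-1.0625, 1.6875) − 0.125·(-3, 4.625) = (-0.6875, 1.109375)

(-0.6875, 1.109375)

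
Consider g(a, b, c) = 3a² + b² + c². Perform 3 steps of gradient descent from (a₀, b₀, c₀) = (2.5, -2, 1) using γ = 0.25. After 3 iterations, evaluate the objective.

∇g = (6a, 2b, 2c)
(a₁, b₁, c₁) = (2.5, -2, 1) − 0.25·(15, -4, 2) = (-1.25, -1, 0.5)
(a₂, b₂, c₂) = (-1.25, -1, 0.5) − 0.25·(-7.5, -2, 1) = (0.625, -0.5, 0.25)
(a₃, b₃, c₃) = (0.625, -0.5, 0.25) − 0.25·(3.75, -1, 0.5) = (-0.3125, -0.25, 0.125)
g(-0.3125, -0.25, 0.125) = 0.37109375

0.37109375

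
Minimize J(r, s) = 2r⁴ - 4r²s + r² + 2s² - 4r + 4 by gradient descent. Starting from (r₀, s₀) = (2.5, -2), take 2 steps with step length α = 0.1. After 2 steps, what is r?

∇J = (8r³ - 8rs + 2r - 4, -4r² + 4s)
(r₁, s₁) = (2.5, -2) − 0.1·(166, -33) = (-14.1, 1.3)
(r₂, s₂) = (-14.1, 1.3) − 0.1·(-22311.328, -790.04) = (2217.0328, 80.304)
r = 2217.0328

2217.0328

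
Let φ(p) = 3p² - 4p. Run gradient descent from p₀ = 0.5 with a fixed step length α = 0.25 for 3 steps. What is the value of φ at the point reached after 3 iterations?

-1.33203125

φ′(p) = 6p - 4
p₁ = 0.5 − 0.25·(-1) = 0.75
p₂ = 0.75 − 0.25·0.5 = 0.625
p₃ = 0.625 − 0.25·(-0.25) = 0.6875
φ(0.6875) = -1.33203125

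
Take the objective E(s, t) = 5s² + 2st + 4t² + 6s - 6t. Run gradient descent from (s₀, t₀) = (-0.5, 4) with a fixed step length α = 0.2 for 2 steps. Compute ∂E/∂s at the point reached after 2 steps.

∇E = (10s + 2t + 6, 2s + 8t - 6)
Step 1: at (-0.5, 4), ∇E = (9, 25) → (-0.5, 4) − 0.2·(9, 25) = (-2.3, -1)
Step 2: at (-2.3, -1), ∇E = (-19, -18.6) → (-2.3, -1) − 0.2·(-19, -18.6) = (1.5, 2.72)
∂E/∂s at (1.5, 2.72) = 26.44

26.44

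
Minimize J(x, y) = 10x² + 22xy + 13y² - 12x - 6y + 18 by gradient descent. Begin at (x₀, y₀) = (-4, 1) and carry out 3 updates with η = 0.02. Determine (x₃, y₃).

(-2.229632, 2.30816)

∇J = (20x + 22y - 12, 22x + 26y - 6)
Step 1: at (-4, 1), ∇J = (-70, -68) → (-4, 1) − 0.02·(-70, -68) = (-2.6, 2.36)
Step 2: at (-2.6, 2.36), ∇J = (-12.08, -1.84) → (-2.6, 2.36) − 0.02·(-12.08, -1.84) = (-2.3584, 2.3968)
Step 3: at (-2.3584, 2.3968), ∇J = (-6.4384, 4.432) → (-2.3584, 2.3968) − 0.02·(-6.4384, 4.432) = (-2.229632, 2.30816)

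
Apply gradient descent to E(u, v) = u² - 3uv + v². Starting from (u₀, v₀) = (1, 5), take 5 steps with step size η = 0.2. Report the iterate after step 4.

∇E = (2u - 3v, -3u + 2v)
Step 1: at (1, 5), ∇E = (-13, 7) → (1, 5) − 0.2·(-13, 7) = (3.6, 3.6)
Step 2: at (3.6, 3.6), ∇E = (-3.6, -3.6) → (3.6, 3.6) − 0.2·(-3.6, -3.6) = (4.32, 4.32)
Step 3: at (4.32, 4.32), ∇E = (-4.32, -4.32) → (4.32, 4.32) − 0.2·(-4.32, -4.32) = (5.184, 5.184)
Step 4: at (5.184, 5.184), ∇E = (-5.184, -5.184) → (5.184, 5.184) − 0.2·(-5.184, -5.184) = (6.2208, 6.2208)

(6.2208, 6.2208)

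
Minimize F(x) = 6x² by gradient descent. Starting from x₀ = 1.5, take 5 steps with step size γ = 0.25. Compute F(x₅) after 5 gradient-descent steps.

F′(x) = 12x
Step 1: F′(1.5) = 18; x₁ = 1.5 − 0.25·18 = -3
Step 2: F′(-3) = -36; x₂ = -3 − 0.25·(-36) = 6
Step 3: F′(6) = 72; x₃ = 6 − 0.25·72 = -12
Step 4: F′(-12) = -144; x₄ = -12 − 0.25·(-144) = 24
Step 5: F′(24) = 288; x₅ = 24 − 0.25·288 = -48
F(-48) = 13824

13824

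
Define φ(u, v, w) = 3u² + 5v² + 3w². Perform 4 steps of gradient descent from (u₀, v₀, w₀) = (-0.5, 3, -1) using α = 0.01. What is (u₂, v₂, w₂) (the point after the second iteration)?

(-0.4418, 2.43, -0.8836)

∇φ = (6u, 10v, 6w)
Step 1: at (-0.5, 3, -1), ∇φ = (-3, 30, -6) → (-0.5, 3, -1) − 0.01·(-3, 30, -6) = (-0.47, 2.7, -0.94)
Step 2: at (-0.47, 2.7, -0.94), ∇φ = (-2.82, 27, -5.64) → (-0.47, 2.7, -0.94) − 0.01·(-2.82, 27, -5.64) = (-0.4418, 2.43, -0.8836)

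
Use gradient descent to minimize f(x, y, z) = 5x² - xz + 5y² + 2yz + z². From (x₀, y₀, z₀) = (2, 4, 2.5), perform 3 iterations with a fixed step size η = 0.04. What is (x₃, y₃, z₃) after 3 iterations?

(0.588288, 0.551424, 1.571584)

∇f = (10x - z, 10y + 2z, -x + 2y + 2z)
Step 1: at (2, 4, 2.5), ∇f = (17.5, 45, 11) → (2, 4, 2.5) − 0.04·(17.5, 45, 11) = (1.3, 2.2, 2.06)
Step 2: at (1.3, 2.2, 2.06), ∇f = (10.94, 26.12, 7.22) → (1.3, 2.2, 2.06) − 0.04·(10.94, 26.12, 7.22) = (0.8624, 1.1552, 1.7712)
Step 3: at (0.8624, 1.1552, 1.7712), ∇f = (6.8528, 15.0944, 4.9904) → (0.8624, 1.1552, 1.7712) − 0.04·(6.8528, 15.0944, 4.9904) = (0.588288, 0.551424, 1.571584)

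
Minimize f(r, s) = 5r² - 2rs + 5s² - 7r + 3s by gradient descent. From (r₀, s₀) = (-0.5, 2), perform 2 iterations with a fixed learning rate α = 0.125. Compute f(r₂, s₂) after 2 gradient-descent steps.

∇f = (10r - 2s - 7, -2r + 10s + 3)
(r₁, s₁) = (-0.5, 2) − 0.125·(-16, 24) = (1.5, -1)
(r₂, s₂) = (1.5, -1) − 0.125·(10, -10) = (0.25, 0.25)
f(0.25, 0.25) = -0.5

-0.5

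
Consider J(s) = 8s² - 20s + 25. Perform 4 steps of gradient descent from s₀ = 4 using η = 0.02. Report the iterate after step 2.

2.5216

J′(s) = 16s - 20
Step 1: J′(4) = 44; s₁ = 4 − 0.02·44 = 3.12
Step 2: J′(3.12) = 29.92; s₂ = 3.12 − 0.02·29.92 = 2.5216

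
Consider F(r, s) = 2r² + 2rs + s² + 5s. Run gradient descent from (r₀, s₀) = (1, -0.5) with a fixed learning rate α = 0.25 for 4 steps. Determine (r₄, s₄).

(1.46875, -3.3125)

∇F = (4r + 2s, 2r + 2s + 5)
(r₁, s₁) = (1, -0.5) − 0.25·(3, 6) = (0.25, -2)
(r₂, s₂) = (0.25, -2) − 0.25·(-3, 1.5) = (1, -2.375)
(r₃, s₃) = (1, -2.375) − 0.25·(-0.75, 2.25) = (1.1875, -2.9375)
(r₄, s₄) = (1.1875, -2.9375) − 0.25·(-1.125, 1.5) = (1.46875, -3.3125)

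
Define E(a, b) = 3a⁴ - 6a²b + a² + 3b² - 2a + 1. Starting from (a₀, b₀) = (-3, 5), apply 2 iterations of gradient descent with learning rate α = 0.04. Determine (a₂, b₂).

∇E = (12a³ - 12ab + 2a - 2, -6a² + 6b)
(a₁, b₁) = (-3, 5) − 0.04·(-152, -24) = (3.08, 5.96)
(a₂, b₂) = (3.08, 5.96) − 0.04·(134.495744, -21.1584) = (-2.29982976, 6.806336)

(-2.29982976, 6.806336)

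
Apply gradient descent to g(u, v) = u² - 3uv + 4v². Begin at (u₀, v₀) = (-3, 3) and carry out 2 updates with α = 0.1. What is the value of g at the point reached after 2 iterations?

0.7308

∇g = (2u - 3v, -3u + 8v)
(u₁, v₁) = (-3, 3) − 0.1·(-15, 33) = (-1.5, -0.3)
(u₂, v₂) = (-1.5, -0.3) − 0.1·(-2.1, 2.1) = (-1.29, -0.51)
g(-1.29, -0.51) = 0.7308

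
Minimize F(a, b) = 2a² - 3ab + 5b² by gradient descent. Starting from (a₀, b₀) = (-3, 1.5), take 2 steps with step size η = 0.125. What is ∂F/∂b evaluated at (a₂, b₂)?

3.328125

∇F = (4a - 3b, -3a + 10b)
(a₁, b₁) = (-3, 1.5) − 0.125·(-16.5, 24) = (-0.9375, -1.5)
(a₂, b₂) = (-0.9375, -1.5) − 0.125·(0.75, -12.1875) = (-1.03125, 0.0234375)
∂F/∂b at (-1.03125, 0.0234375) = 3.328125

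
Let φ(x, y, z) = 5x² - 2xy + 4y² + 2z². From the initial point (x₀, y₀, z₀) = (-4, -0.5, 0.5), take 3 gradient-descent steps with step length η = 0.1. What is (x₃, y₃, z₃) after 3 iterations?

∇φ = (10x - 2y, -2x + 8y, 4z)
Step 1: at (-4, -0.5, 0.5), ∇φ = (-39, 4, 2) → (-4, -0.5, 0.5) − 0.1·(-39, 4, 2) = (-0.1, -0.9, 0.3)
Step 2: at (-0.1, -0.9, 0.3), ∇φ = (0.8, -7, 1.2) → (-0.1, -0.9, 0.3) − 0.1·(0.8, -7, 1.2) = (-0.18, -0.2, 0.18)
Step 3: at (-0.18, -0.2, 0.18), ∇φ = (-1.4, -1.24, 0.72) → (-0.18, -0.2, 0.18) − 0.1·(-1.4, -1.24, 0.72) = (-0.04, -0.076, 0.108)

(-0.04, -0.076, 0.108)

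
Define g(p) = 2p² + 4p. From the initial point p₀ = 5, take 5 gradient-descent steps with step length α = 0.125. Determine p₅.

g′(p) = 4p + 4
p₁ = 5 − 0.125·24 = 2
p₂ = 2 − 0.125·12 = 0.5
p₃ = 0.5 − 0.125·6 = -0.25
p₄ = -0.25 − 0.125·3 = -0.625
p₅ = -0.625 − 0.125·1.5 = -0.8125

-0.8125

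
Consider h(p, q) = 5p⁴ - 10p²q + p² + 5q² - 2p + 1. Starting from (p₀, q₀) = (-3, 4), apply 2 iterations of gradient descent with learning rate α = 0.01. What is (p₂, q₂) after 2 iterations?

∇h = (20p³ - 20pq + 2p - 2, -10p² + 10q)
Step 1: at (-3, 4), ∇h = (-308, -50) → (-3, 4) − 0.01·(-308, -50) = (0.08, 4.5)
Step 2: at (0.08, 4.5), ∇h = (-9.02976, 44.936) → (0.08, 4.5) − 0.01·(-9.02976, 44.936) = (0.1702976, 4.05064)

(0.1702976, 4.05064)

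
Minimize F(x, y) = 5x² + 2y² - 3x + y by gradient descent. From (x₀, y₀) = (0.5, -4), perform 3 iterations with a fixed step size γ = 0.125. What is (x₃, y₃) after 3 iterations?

(0.296875, -0.71875)

∇F = (10x - 3, 4y + 1)
(x₁, y₁) = (0.5, -4) − 0.125·(2, -15) = (0.25, -2.125)
(x₂, y₂) = (0.25, -2.125) − 0.125·(-0.5, -7.5) = (0.3125, -1.1875)
(x₃, y₃) = (0.3125, -1.1875) − 0.125·(0.125, -3.75) = (0.296875, -0.71875)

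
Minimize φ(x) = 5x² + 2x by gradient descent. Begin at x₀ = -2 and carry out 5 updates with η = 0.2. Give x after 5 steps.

φ′(x) = 10x + 2
Step 1: φ′(-2) = -18; x₁ = -2 − 0.2·(-18) = 1.6
Step 2: φ′(1.6) = 18; x₂ = 1.6 − 0.2·18 = -2
Step 3: φ′(-2) = -18; x₃ = -2 − 0.2·(-18) = 1.6
Step 4: φ′(1.6) = 18; x₄ = 1.6 − 0.2·18 = -2
Step 5: φ′(-2) = -18; x₅ = -2 − 0.2·(-18) = 1.6

1.6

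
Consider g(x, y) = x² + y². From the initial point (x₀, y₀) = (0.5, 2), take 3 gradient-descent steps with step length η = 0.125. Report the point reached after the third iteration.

∇g = (2x, 2y)
Step 1: at (0.5, 2), ∇g = (1, 4) → (0.5, 2) − 0.125·(1, 4) = (0.375, 1.5)
Step 2: at (0.375, 1.5), ∇g = (0.75, 3) → (0.375, 1.5) − 0.125·(0.75, 3) = (0.28125, 1.125)
Step 3: at (0.28125, 1.125), ∇g = (0.5625, 2.25) → (0.28125, 1.125) − 0.125·(0.5625, 2.25) = (0.2109375, 0.84375)

(0.2109375, 0.84375)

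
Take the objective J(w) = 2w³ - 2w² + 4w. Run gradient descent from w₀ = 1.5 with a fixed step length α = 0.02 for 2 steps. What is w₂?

J′(w) = 6w² - 4w + 4
w₁ = 1.5 − 0.02·11.5 = 1.27
w₂ = 1.27 − 0.02·8.5974 = 1.098052

1.098052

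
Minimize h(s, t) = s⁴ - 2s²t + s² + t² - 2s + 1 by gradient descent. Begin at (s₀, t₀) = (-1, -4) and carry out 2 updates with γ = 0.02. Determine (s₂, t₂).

∇h = (4s³ - 4st + 2s - 2, -2s² + 2t)
Step 1: at (-1, -4), ∇h = (-24, -10) → (-1, -4) − 0.02·(-24, -10) = (-0.52, -3.8)
Step 2: at (-0.52, -3.8), ∇h = (-11.506432, -8.1408) → (-0.52, -3.8) − 0.02·(-11.506432, -8.1408) = (-0.28987136, -3.637184)

(-0.28987136, -3.637184)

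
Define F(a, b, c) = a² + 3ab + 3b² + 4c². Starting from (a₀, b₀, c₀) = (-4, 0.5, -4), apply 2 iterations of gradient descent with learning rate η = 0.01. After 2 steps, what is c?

-3.3856

∇F = (2a + 3b, 3a + 6b, 8c)
Step 1: at (-4, 0.5, -4), ∇F = (-6.5, -9, -32) → (-4, 0.5, -4) − 0.01·(-6.5, -9, -32) = (-3.935, 0.59, -3.68)
Step 2: at (-3.935, 0.59, -3.68), ∇F = (-6.1, -8.265, -29.44) → (-3.935, 0.59, -3.68) − 0.01·(-6.1, -8.265, -29.44) = (-3.874, 0.67265, -3.3856)
c = -3.3856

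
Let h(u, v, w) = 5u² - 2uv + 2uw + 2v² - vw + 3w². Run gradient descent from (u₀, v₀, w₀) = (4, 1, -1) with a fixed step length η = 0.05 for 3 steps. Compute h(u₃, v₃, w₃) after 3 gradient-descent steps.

4.8323059375

∇h = (10u - 2v + 2w, -2u + 4v - w, 2u - v + 6w)
(u₁, v₁, w₁) = (4, 1, -1) − 0.05·(36, -3, 1) = (2.2, 1.15, -1.05)
(u₂, v₂, w₂) = (2.2, 1.15, -1.05) − 0.05·(17.6, 1.25, -3.05) = (1.32, 1.0875, -0.8975)
(u₃, v₃, w₃) = (1.32, 1.0875, -0.8975) − 0.05·(9.23, 2.6075, -3.8325) = (0.8585, 0.957125, -0.705875)
h(0.8585, 0.957125, -0.705875) = 4.8323059375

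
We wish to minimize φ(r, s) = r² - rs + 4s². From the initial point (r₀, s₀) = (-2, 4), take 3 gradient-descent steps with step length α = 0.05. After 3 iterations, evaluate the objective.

∇φ = (2r - s, -r + 8s)
Step 1: at (-2, 4), ∇φ = (-8, 34) → (-2, 4) − 0.05·(-8, 34) = (-1.6, 2.3)
Step 2: at (-1.6, 2.3), ∇φ = (-5.5, 20) → (-1.6, 2.3) − 0.05·(-5.5, 20) = (-1.325, 1.3)
Step 3: at (-1.325, 1.3), ∇φ = (-3.95, 11.725) → (-1.325, 1.3) − 0.05·(-3.95, 11.725) = (-1.1275, 0.71375)
φ(-1.1275, 0.71375) = 4.113765625

4.113765625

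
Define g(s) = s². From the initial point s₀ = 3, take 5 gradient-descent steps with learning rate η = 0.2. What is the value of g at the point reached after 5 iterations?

g′(s) = 2s
Step 1: g′(3) = 6; s₁ = 3 − 0.2·6 = 1.8
Step 2: g′(1.8) = 3.6; s₂ = 1.8 − 0.2·3.6 = 1.08
Step 3: g′(1.08) = 2.16; s₃ = 1.08 − 0.2·2.16 = 0.648
Step 4: g′(0.648) = 1.296; s₄ = 0.648 − 0.2·1.296 = 0.3888
Step 5: g′(0.3888) = 0.7776; s₅ = 0.3888 − 0.2·0.7776 = 0.23328
g(0.23328) = 0.0544195584

0.0544195584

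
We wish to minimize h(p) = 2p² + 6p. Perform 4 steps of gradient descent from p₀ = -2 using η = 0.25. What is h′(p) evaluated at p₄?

h′(p) = 4p + 6
Step 1: h′(-2) = -2; p₁ = -2 − 0.25·(-2) = -1.5
Step 2: h′(-1.5) = 0; p₂ = -1.5 − 0.25·0 = -1.5
Step 3: h′(-1.5) = 0; p₃ = -1.5 − 0.25·0 = -1.5
Step 4: h′(-1.5) = 0; p₄ = -1.5 − 0.25·0 = -1.5
h′(p) at (-1.5) = 0

0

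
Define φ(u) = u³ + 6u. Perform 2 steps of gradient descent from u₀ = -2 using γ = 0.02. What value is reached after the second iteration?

-2.814176

φ′(u) = 3u² + 6
Step 1: φ′(-2) = 18; u₁ = -2 − 0.02·18 = -2.36
Step 2: φ′(-2.36) = 22.7088; u₂ = -2.36 − 0.02·22.7088 = -2.814176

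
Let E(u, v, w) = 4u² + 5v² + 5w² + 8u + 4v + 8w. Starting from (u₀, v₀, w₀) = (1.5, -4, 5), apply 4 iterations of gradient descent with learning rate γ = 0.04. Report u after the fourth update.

∇E = (8u + 8, 10v + 4, 10w + 8)
Step 1: at (1.5, -4, 5), ∇E = (20, -36, 58) → (1.5, -4, 5) − 0.04·(20, -36, 58) = (0.7, -2.56, 2.68)
Step 2: at (0.7, -2.56, 2.68), ∇E = (13.6, -21.6, 34.8) → (0.7, -2.56, 2.68) − 0.04·(13.6, -21.6, 34.8) = (0.156, -1.696, 1.288)
Step 3: at (0.156, -1.696, 1.288), ∇E = (9.248, -12.96, 20.88) → (0.156, -1.696, 1.288) − 0.04·(9.248, -12.96, 20.88) = (-0.21392, -1.1776, 0.4528)
Step 4: at (-0.21392, -1.1776, 0.4528), ∇E = (6.28864, -7.776, 12.528) → (-0.21392, -1.1776, 0.4528) − 0.04·(6.28864, -7.776, 12.528) = (-0.4654656, -0.86656, -0.04832)
u = -0.4654656

-0.4654656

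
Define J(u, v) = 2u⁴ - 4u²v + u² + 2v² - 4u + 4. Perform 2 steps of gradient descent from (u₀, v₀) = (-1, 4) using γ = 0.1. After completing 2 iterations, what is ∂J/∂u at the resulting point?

∇J = (8u³ - 8uv + 2u - 4, -4u² + 4v)
(u₁, v₁) = (-1, 4) − 0.1·(18, 12) = (-2.8, 2.8)
(u₂, v₂) = (-2.8, 2.8) − 0.1·(-122.496, -20.16) = (9.4496, 4.816)
∂J/∂u at (9.4496, 4.816) = 6401.236743487488

6401.236743487488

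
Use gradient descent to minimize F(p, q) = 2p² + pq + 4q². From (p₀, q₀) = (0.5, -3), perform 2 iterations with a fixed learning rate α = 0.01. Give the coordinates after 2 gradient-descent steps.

∇F = (4p + q, p + 8q)
Step 1: at (0.5, -3), ∇F = (-1, -23.5) → (0.5, -3) − 0.01·(-1, -23.5) = (0.51, -2.765)
Step 2: at (0.51, -2.765), ∇F = (-0.725, -21.61) → (0.51, -2.765) − 0.01·(-0.725, -21.61) = (0.51725, -2.5489)

(0.51725, -2.5489)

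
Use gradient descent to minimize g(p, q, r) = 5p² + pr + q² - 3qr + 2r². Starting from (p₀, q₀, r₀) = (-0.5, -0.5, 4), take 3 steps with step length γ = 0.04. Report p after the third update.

∇g = (10p + r, 2q - 3r, p - 3q + 4r)
(p₁, q₁, r₁) = (-0.5, -0.5, 4) − 0.04·(-1, -13, 17) = (-0.46, 0.02, 3.32)
(p₂, q₂, r₂) = (-0.46, 0.02, 3.32) − 0.04·(-1.28, -9.92, 12.76) = (-0.4088, 0.4168, 2.8096)
(p₃, q₃, r₃) = (-0.4088, 0.4168, 2.8096) − 0.04·(-1.2784, -7.5952, 9.5792) = (-0.357664, 0.720608, 2.426432)
p = -0.357664

-0.357664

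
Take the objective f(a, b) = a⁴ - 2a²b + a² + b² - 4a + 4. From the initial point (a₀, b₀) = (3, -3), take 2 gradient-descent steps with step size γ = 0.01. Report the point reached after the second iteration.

(1.23309344, -2.657368)

∇f = (4a³ - 4ab + 2a - 4, -2a² + 2b)
Step 1: at (3, -3), ∇f = (146, -24) → (3, -3) − 0.01·(146, -24) = (1.54, -2.76)
Step 2: at (1.54, -2.76), ∇f = (30.690656, -10.2632) → (1.54, -2.76) − 0.01·(30.690656, -10.2632) = (1.23309344, -2.657368)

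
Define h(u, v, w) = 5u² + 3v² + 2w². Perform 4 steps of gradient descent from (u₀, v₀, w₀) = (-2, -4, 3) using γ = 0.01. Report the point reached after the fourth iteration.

(-1.3122, -3.12299584, 2.54803968)

∇h = (10u, 6v, 4w)
(u₁, v₁, w₁) = (-2, -4, 3) − 0.01·(-20, -24, 12) = (-1.8, -3.76, 2.88)
(u₂, v₂, w₂) = (-1.8, -3.76, 2.88) − 0.01·(-18, -22.56, 11.52) = (-1.62, -3.5344, 2.7648)
(u₃, v₃, w₃) = (-1.62, -3.5344, 2.7648) − 0.01·(-16.2, -21.2064, 11.0592) = (-1.458, -3.322336, 2.654208)
(u₄, v₄, w₄) = (-1.458, -3.322336, 2.654208) − 0.01·(-14.58, -19.934016, 10.616832) = (-1.3122, -3.12299584, 2.54803968)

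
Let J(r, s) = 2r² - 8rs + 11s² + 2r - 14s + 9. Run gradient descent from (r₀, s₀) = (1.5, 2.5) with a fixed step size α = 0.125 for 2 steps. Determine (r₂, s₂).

∇J = (4r - 8s + 2, -8r + 22s - 14)
Step 1: at (1.5, 2.5), ∇J = (-12, 29) → (1.5, 2.5) − 0.125·(-12, 29) = (3, -1.125)
Step 2: at (3, -1.125), ∇J = (23, -62.75) → (3, -1.125) − 0.125·(23, -62.75) = (0.125, 6.71875)

(0.125, 6.71875)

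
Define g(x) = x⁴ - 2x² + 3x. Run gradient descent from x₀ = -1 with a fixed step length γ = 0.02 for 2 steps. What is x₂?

-1.10951872

g′(x) = 4x³ - 4x + 3
Step 1: g′(-1) = 3; x₁ = -1 − 0.02·3 = -1.06
Step 2: g′(-1.06) = 2.475936; x₂ = -1.06 − 0.02·2.475936 = -1.10951872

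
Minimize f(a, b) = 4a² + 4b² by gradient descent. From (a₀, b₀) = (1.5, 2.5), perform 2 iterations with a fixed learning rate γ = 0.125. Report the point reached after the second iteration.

(0, 0)

∇f = (8a, 8b)
(a₁, b₁) = (1.5, 2.5) − 0.125·(12, 20) = (0, 0)
(a₂, b₂) = (0, 0) − 0.125·(0, 0) = (0, 0)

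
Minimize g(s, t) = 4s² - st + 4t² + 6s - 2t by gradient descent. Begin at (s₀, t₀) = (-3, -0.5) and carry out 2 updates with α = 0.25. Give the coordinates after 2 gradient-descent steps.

∇g = (8s - t + 6, -s + 8t - 2)
(s₁, t₁) = (-3, -0.5) − 0.25·(-17.5, -3) = (1.375, 0.25)
(s₂, t₂) = (1.375, 0.25) − 0.25·(16.75, -1.375) = (-2.8125, 0.59375)

(-2.8125, 0.59375)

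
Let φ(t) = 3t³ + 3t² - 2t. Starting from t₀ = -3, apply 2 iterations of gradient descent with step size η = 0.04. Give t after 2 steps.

-14.708096

φ′(t) = 9t² + 6t - 2
t₁ = -3 − 0.04·61 = -5.44
t₂ = -5.44 − 0.04·231.7024 = -14.708096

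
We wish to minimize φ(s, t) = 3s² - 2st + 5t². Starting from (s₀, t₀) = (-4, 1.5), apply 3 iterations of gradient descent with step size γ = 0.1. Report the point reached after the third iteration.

∇φ = (6s - 2t, -2s + 10t)
Step 1: at (-4, 1.5), ∇φ = (-27, 23) → (-4, 1.5) − 0.1·(-27, 23) = (-1.3, -0.8)
Step 2: at (-1.3, -0.8), ∇φ = (-6.2, -5.4) → (-1.3, -0.8) − 0.1·(-6.2, -5.4) = (-0.68, -0.26)
Step 3: at (-0.68, -0.26), ∇φ = (-3.56, -1.24) → (-0.68, -0.26) − 0.1·(-3.56, -1.24) = (-0.324, -0.136)

(-0.324, -0.136)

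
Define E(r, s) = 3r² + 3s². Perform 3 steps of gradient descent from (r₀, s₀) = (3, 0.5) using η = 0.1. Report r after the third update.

∇E = (6r, 6s)
Step 1: at (3, 0.5), ∇E = (18, 3) → (3, 0.5) − 0.1·(18, 3) = (1.2, 0.2)
Step 2: at (1.2, 0.2), ∇E = (7.2, 1.2) → (1.2, 0.2) − 0.1·(7.2, 1.2) = (0.48, 0.08)
Step 3: at (0.48, 0.08), ∇E = (2.88, 0.48) → (0.48, 0.08) − 0.1·(2.88, 0.48) = (0.192, 0.032)
r = 0.192

0.192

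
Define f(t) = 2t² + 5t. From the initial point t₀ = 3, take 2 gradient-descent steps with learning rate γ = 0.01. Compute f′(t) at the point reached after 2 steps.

f′(t) = 4t + 5
t₁ = 3 − 0.01·17 = 2.83
t₂ = 2.83 − 0.01·16.32 = 2.6668
f′(t) at (2.6668) = 15.6672

15.6672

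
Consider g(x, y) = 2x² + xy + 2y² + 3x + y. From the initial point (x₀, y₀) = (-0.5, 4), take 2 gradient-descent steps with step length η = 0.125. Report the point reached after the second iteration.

∇g = (4x + y + 3, x + 4y + 1)
(x₁, y₁) = (-0.5, 4) − 0.125·(5, 16.5) = (-1.125, 1.9375)
(x₂, y₂) = (-1.125, 1.9375) − 0.125·(0.4375, 7.625) = (-1.1796875, 0.984375)

(-1.1796875, 0.984375)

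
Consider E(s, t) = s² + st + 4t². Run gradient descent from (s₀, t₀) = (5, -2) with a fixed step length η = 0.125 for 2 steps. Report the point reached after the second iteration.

∇E = (2s + t, s + 8t)
(s₁, t₁) = (5, -2) − 0.125·(8, -11) = (4, -0.625)
(s₂, t₂) = (4, -0.625) − 0.125·(7.375, -1) = (3.078125, -0.5)

(3.078125, -0.5)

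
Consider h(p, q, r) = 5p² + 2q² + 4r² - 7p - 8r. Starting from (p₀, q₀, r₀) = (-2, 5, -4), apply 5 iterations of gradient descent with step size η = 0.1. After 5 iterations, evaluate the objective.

-6.14765888

∇h = (10p - 7, 4q, 8r - 8)
(p₁, q₁, r₁) = (-2, 5, -4) − 0.1·(-27, 20, -40) = (0.7, 3, 0)
(p₂, q₂, r₂) = (0.7, 3, 0) − 0.1·(0, 12, -8) = (0.7, 1.8, 0.8)
(p₃, q₃, r₃) = (0.7, 1.8, 0.8) − 0.1·(0, 7.2, -1.6) = (0.7, 1.08, 0.96)
(p₄, q₄, r₄) = (0.7, 1.08, 0.96) − 0.1·(0, 4.32, -0.32) = (0.7, 0.648, 0.992)
(p₅, q₅, r₅) = (0.7, 0.648, 0.992) − 0.1·(0, 2.592, -0.064) = (0.7, 0.3888, 0.9984)
h(0.7, 0.3888, 0.9984) = -6.14765888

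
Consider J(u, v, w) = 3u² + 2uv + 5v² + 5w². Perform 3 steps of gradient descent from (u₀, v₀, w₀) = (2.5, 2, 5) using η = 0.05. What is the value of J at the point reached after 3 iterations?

3.373535

∇J = (6u + 2v, 2u + 10v, 10w)
Step 1: at (2.5, 2, 5), ∇J = (19, 25, 50) → (2.5, 2, 5) − 0.05·(19, 25, 50) = (1.55, 0.75, 2.5)
Step 2: at (1.55, 0.75, 2.5), ∇J = (10.8, 10.6, 25) → (1.55, 0.75, 2.5) − 0.05·(10.8, 10.6, 25) = (1.01, 0.22, 1.25)
Step 3: at (1.01, 0.22, 1.25), ∇J = (6.5, 4.22, 12.5) → (1.01, 0.22, 1.25) − 0.05·(6.5, 4.22, 12.5) = (0.685, 0.009, 0.625)
J(0.685, 0.009, 0.625) = 3.373535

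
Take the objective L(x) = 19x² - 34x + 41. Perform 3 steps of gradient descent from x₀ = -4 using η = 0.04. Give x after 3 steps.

1.582976

L′(x) = 38x - 34
Step 1: L′(-4) = -186; x₁ = -4 − 0.04·(-186) = 3.44
Step 2: L′(3.44) = 96.72; x₂ = 3.44 − 0.04·96.72 = -0.4288
Step 3: L′(-0.4288) = -50.2944; x₃ = -0.4288 − 0.04·(-50.2944) = 1.582976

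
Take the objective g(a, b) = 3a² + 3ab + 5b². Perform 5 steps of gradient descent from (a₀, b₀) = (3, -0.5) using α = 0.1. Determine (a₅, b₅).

∇g = (6a + 3b, 3a + 10b)
(a₁, b₁) = (3, -0.5) − 0.1·(16.5, 4) = (1.35, -0.9)
(a₂, b₂) = (1.35, -0.9) − 0.1·(5.4, -4.95) = (0.81, -0.405)
(a₃, b₃) = (0.81, -0.405) − 0.1·(3.645, -1.62) = (0.4455, -0.243)
(a₄, b₄) = (0.4455, -0.243) − 0.1·(1.944, -1.0935) = (0.2511, -0.13365)
(a₅, b₅) = (0.2511, -0.13365) − 0.1·(1.10565, -0.5832) = (0.140535, -0.07533)

(0.140535, -0.07533)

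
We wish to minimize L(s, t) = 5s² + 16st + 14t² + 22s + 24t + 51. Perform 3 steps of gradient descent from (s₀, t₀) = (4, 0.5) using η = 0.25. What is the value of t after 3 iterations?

-1653

∇L = (10s + 16t + 22, 16s + 28t + 24)
Step 1: at (4, 0.5), ∇L = (70, 102) → (4, 0.5) − 0.25·(70, 102) = (-13.5, -25)
Step 2: at (-13.5, -25), ∇L = (-513, -892) → (-13.5, -25) − 0.25·(-513, -892) = (114.75, 198)
Step 3: at (114.75, 198), ∇L = (4337.5, 7404) → (114.75, 198) − 0.25·(4337.5, 7404) = (-969.625, -1653)
t = -1653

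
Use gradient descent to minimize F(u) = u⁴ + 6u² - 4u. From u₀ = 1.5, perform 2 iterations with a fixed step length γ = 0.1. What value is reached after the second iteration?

F′(u) = 4u³ + 12u - 4
Step 1: F′(1.5) = 27.5; u₁ = 1.5 − 0.1·27.5 = -1.25
Step 2: F′(-1.25) = -26.8125; u₂ = -1.25 − 0.1·(-26.8125) = 1.43125

1.43125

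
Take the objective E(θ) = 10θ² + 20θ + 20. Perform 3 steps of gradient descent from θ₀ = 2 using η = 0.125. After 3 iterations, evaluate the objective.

E′(θ) = 20θ + 20
θ₁ = 2 − 0.125·60 = -5.5
θ₂ = -5.5 − 0.125·(-90) = 5.75
θ₃ = 5.75 − 0.125·135 = -11.125
E(-11.125) = 1035.15625

1035.15625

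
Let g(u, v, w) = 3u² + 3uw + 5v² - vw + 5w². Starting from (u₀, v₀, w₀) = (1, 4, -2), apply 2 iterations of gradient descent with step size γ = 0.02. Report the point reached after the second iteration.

∇g = (6u + 3w, 10v - w, 3u - v + 10w)
(u₁, v₁, w₁) = (1, 4, -2) − 0.02·(0, 42, -21) = (1, 3.16, -1.58)
(u₂, v₂, w₂) = (1, 3.16, -1.58) − 0.02·(1.26, 33.18, -15.96) = (0.9748, 2.4964, -1.2608)

(0.9748, 2.4964, -1.2608)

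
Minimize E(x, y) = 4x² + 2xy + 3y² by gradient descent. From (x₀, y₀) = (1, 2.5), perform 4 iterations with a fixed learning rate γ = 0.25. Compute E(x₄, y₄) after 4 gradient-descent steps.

∇E = (8x + 2y, 2x + 6y)
(x₁, y₁) = (1, 2.5) − 0.25·(13, 17) = (-2.25, -1.75)
(x₂, y₂) = (-2.25, -1.75) − 0.25·(-21.5, -15) = (3.125, 2)
(x₃, y₃) = (3.125, 2) − 0.25·(29, 18.25) = (-4.125, -2.5625)
(x₄, y₄) = (-4.125, -2.5625) − 0.25·(-38.125, -23.625) = (5.40625, 3.34375)
E(5.40625, 3.34375) = 186.6064453125

186.6064453125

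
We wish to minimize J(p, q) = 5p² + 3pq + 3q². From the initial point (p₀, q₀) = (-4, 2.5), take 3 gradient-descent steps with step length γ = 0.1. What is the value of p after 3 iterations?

∇J = (10p + 3q, 3p + 6q)
(p₁, q₁) = (-4, 2.5) − 0.1·(-32.5, 3) = (-0.75, 2.2)
(p₂, q₂) = (-0.75, 2.2) − 0.1·(-0.9, 10.95) = (-0.66, 1.105)
(p₃, q₃) = (-0.66, 1.105) − 0.1·(-3.285, 4.65) = (-0.3315, 0.64)
p = -0.3315

-0.3315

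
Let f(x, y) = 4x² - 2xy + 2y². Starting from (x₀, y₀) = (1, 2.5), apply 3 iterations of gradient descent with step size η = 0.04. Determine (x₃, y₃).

∇f = (8x - 2y, -2x + 4y)
Step 1: at (1, 2.5), ∇f = (3, 8) → (1, 2.5) − 0.04·(3, 8) = (0.88, 2.18)
Step 2: at (0.88, 2.18), ∇f = (2.68, 6.96) → (0.88, 2.18) − 0.04·(2.68, 6.96) = (0.7728, 1.9016)
Step 3: at (0.7728, 1.9016), ∇f = (2.3792, 6.0608) → (0.7728, 1.9016) − 0.04·(2.3792, 6.0608) = (0.677632, 1.659168)

(0.677632, 1.659168)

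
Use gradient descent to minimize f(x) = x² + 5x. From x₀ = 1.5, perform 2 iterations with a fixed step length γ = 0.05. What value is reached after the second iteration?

0.74

f′(x) = 2x + 5
x₁ = 1.5 − 0.05·8 = 1.1
x₂ = 1.1 − 0.05·7.2 = 0.74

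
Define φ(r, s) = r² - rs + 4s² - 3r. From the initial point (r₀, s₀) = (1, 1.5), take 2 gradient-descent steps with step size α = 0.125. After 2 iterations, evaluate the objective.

∇φ = (2r - s - 3, -r + 8s)
Step 1: at (1, 1.5), ∇φ = (-2.5, 11) → (1, 1.5) − 0.125·(-2.5, 11) = (1.3125, 0.125)
Step 2: at (1.3125, 0.125), ∇φ = (-0.5, -0.3125) → (1.3125, 0.125) − 0.125·(-0.5, -0.3125) = (1.375, 0.1640625)
φ(1.375, 0.1640625) = -2.352294921875

-2.352294921875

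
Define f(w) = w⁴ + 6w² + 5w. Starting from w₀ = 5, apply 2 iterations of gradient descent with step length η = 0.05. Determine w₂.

f′(w) = 4w³ + 12w + 5
w₁ = 5 − 0.05·565 = -23.25
w₂ = -23.25 − 0.05·(-50546.3125) = 2504.065625

2504.065625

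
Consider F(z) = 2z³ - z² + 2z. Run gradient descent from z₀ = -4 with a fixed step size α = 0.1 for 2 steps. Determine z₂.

F′(z) = 6z² - 2z + 2
z₁ = -4 − 0.1·106 = -14.6
z₂ = -14.6 − 0.1·1310.16 = -145.616

-145.616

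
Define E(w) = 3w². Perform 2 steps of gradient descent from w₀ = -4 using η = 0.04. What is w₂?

-2.3104

E′(w) = 6w
w₁ = -4 − 0.04·(-24) = -3.04
w₂ = -3.04 − 0.04·(-18.24) = -2.3104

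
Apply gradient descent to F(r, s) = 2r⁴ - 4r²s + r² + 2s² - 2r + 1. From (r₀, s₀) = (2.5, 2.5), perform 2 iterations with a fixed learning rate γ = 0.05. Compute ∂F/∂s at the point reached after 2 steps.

-2.20571904

∇F = (8r³ - 8rs + 2r - 2, -4r² + 4s)
Step 1: at (2.5, 2.5), ∇F = (78, -15) → (2.5, 2.5) − 0.05·(78, -15) = (-1.4, 3.25)
Step 2: at (-1.4, 3.25), ∇F = (9.648, 5.16) → (-1.4, 3.25) − 0.05·(9.648, 5.16) = (-1.8824, 2.992)
∂F/∂s at (-1.8824, 2.992) = -2.20571904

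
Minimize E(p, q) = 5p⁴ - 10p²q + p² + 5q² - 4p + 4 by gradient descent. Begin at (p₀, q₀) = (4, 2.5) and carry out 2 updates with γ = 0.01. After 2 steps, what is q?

∇E = (20p³ - 20pq + 2p - 4, -10p² + 10q)
(p₁, q₁) = (4, 2.5) − 0.01·(1084, -135) = (-6.84, 3.85)
(p₂, q₂) = (-6.84, 3.85) − 0.01·(-5891.27008, -429.356) = (52.0727008, 8.14356)
q = 8.14356

8.14356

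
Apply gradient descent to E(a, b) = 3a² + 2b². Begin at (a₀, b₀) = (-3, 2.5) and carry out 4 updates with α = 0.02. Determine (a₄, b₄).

∇E = (6a, 4b)
(a₁, b₁) = (-3, 2.5) − 0.02·(-18, 10) = (-2.64, 2.3)
(a₂, b₂) = (-2.64, 2.3) − 0.02·(-15.84, 9.2) = (-2.3232, 2.116)
(a₃, b₃) = (-2.3232, 2.116) − 0.02·(-13.9392, 8.464) = (-2.044416, 1.94672)
(a₄, b₄) = (-2.044416, 1.94672) − 0.02·(-12.266496, 7.78688) = (-1.79908608, 1.7909824)

(-1.79908608, 1.7909824)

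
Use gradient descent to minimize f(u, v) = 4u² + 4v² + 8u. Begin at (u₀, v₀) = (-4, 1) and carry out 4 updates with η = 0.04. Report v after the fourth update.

0.21381376

∇f = (8u + 8, 8v)
(u₁, v₁) = (-4, 1) − 0.04·(-24, 8) = (-3.04, 0.68)
(u₂, v₂) = (-3.04, 0.68) − 0.04·(-16.32, 5.44) = (-2.3872, 0.4624)
(u₃, v₃) = (-2.3872, 0.4624) − 0.04·(-11.0976, 3.6992) = (-1.943296, 0.314432)
(u₄, v₄) = (-1.943296, 0.314432) − 0.04·(-7.546368, 2.515456) = (-1.64144128, 0.21381376)
v = 0.21381376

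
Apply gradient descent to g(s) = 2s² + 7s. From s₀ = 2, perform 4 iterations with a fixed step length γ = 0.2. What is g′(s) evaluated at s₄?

0.024

g′(s) = 4s + 7
Step 1: g′(2) = 15; s₁ = 2 − 0.2·15 = -1
Step 2: g′(-1) = 3; s₂ = -1 − 0.2·3 = -1.6
Step 3: g′(-1.6) = 0.6; s₃ = -1.6 − 0.2·0.6 = -1.72
Step 4: g′(-1.72) = 0.12; s₄ = -1.72 − 0.2·0.12 = -1.744
g′(s) at (-1.744) = 0.024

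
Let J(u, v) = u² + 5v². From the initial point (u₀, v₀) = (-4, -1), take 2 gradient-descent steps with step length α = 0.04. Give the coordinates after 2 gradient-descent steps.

(-3.3856, -0.36)

∇J = (2u, 10v)
(u₁, v₁) = (-4, -1) − 0.04·(-8, -10) = (-3.68, -0.6)
(u₂, v₂) = (-3.68, -0.6) − 0.04·(-7.36, -6) = (-3.3856, -0.36)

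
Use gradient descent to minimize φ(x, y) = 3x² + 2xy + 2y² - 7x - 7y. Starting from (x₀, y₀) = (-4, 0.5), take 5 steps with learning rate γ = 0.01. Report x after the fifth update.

∇φ = (6x + 2y - 7, 2x + 4y - 7)
Step 1: at (-4, 0.5), ∇φ = (-30, -13) → (-4, 0.5) − 0.01·(-30, -13) = (-3.7, 0.63)
Step 2: at (-3.7, 0.63), ∇φ = (-27.94, -11.88) → (-3.7, 0.63) − 0.01·(-27.94, -11.88) = (-3.4206, 0.7488)
Step 3: at (-3.4206, 0.7488), ∇φ = (-26.026, -10.846) → (-3.4206, 0.7488) − 0.01·(-26.026, -10.846) = (-3.16034, 0.85726)
Step 4: at (-3.16034, 0.85726), ∇φ = (-24.24752, -9.89164) → (-3.16034, 0.85726) − 0.01·(-24.24752, -9.89164) = (-2.9178648, 0.9561764)
Step 5: at (-2.9178648, 0.9561764), ∇φ = (-22.594836, -9.011024) → (-2.9178648, 0.9561764) − 0.01·(-22.594836, -9.011024) = (-2.69191644, 1.04628664)
x = -2.69191644

-2.69191644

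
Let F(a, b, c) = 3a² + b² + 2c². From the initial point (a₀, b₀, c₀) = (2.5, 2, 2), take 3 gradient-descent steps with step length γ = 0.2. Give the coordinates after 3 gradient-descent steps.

(-0.02, 0.432, 0.016)

∇F = (6a, 2b, 4c)
Step 1: at (2.5, 2, 2), ∇F = (15, 4, 8) → (2.5, 2, 2) − 0.2·(15, 4, 8) = (-0.5, 1.2, 0.4)
Step 2: at (-0.5, 1.2, 0.4), ∇F = (-3, 2.4, 1.6) → (-0.5, 1.2, 0.4) − 0.2·(-3, 2.4, 1.6) = (0.1, 0.72, 0.08)
Step 3: at (0.1, 0.72, 0.08), ∇F = (0.6, 1.44, 0.32) → (0.1, 0.72, 0.08) − 0.2·(0.6, 1.44, 0.32) = (-0.02, 0.432, 0.016)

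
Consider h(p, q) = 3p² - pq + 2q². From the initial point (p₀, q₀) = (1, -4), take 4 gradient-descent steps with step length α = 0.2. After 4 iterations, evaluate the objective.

0.00159744

∇h = (6p - q, -p + 4q)
(p₁, q₁) = (1, -4) − 0.2·(10, -17) = (-1, -0.6)
(p₂, q₂) = (-1, -0.6) − 0.2·(-5.4, -1.4) = (0.08, -0.32)
(p₃, q₃) = (0.08, -0.32) − 0.2·(0.8, -1.36) = (-0.08, -0.048)
(p₄, q₄) = (-0.08, -0.048) − 0.2·(-0.432, -0.112) = (0.0064, -0.0256)
h(0.0064, -0.0256) = 0.00159744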